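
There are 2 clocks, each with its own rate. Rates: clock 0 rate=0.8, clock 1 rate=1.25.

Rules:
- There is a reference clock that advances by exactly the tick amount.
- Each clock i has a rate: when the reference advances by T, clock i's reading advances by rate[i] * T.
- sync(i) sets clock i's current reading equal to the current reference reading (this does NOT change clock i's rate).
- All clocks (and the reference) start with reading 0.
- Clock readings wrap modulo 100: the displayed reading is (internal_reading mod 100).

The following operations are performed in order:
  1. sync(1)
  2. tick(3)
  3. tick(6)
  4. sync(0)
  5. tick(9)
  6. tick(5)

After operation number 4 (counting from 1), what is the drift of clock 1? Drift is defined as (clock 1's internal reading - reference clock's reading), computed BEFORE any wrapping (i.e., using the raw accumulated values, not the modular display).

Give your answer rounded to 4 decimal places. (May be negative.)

After op 1 sync(1): ref=0.0000 raw=[0.0000 0.0000]
After op 2 tick(3): ref=3.0000 raw=[2.4000 3.7500]
After op 3 tick(6): ref=9.0000 raw=[7.2000 11.2500]
After op 4 sync(0): ref=9.0000 raw=[9.0000 11.2500]
Drift of clock 1 after op 4: 11.2500 - 9.0000 = 2.2500

Answer: 2.2500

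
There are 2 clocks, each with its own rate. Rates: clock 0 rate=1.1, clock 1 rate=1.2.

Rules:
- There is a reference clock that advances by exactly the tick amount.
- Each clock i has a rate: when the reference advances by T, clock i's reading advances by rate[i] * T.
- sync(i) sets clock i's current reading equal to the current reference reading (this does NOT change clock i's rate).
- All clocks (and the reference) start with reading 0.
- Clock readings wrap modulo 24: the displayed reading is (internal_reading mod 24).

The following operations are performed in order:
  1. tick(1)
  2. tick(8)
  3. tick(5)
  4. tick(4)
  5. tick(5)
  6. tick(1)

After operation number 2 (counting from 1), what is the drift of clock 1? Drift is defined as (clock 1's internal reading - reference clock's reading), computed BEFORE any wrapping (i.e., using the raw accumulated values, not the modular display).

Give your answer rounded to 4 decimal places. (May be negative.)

Answer: 1.8000

Derivation:
After op 1 tick(1): ref=1.0000 raw=[1.1000 1.2000]
After op 2 tick(8): ref=9.0000 raw=[9.9000 10.8000]
Drift of clock 1 after op 2: 10.8000 - 9.0000 = 1.8000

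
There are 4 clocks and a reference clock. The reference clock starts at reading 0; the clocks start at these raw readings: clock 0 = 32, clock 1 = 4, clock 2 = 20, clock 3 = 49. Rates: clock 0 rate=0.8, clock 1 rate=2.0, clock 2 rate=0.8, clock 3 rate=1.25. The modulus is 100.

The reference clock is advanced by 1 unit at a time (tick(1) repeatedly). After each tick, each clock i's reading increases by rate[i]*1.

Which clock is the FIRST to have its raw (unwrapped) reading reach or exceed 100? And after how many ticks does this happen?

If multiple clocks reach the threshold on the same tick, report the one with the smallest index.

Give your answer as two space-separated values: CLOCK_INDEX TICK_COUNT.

clock 0: start=32, rate=0.8, needs 100-32 = 68; ticks = ceil(68/0.8) = ceil(85.0000) = 85; reading at tick 85 = 32 + 0.8*85 = 100.0000
clock 1: start=4, rate=2.0, needs 100-4 = 96; ticks = ceil(96/2.0) = ceil(48.0000) = 48; reading at tick 48 = 4 + 2.0*48 = 100.0000
clock 2: start=20, rate=0.8, needs 100-20 = 80; ticks = ceil(80/0.8) = ceil(100.0000) = 100; reading at tick 100 = 20 + 0.8*100 = 100.0000
clock 3: start=49, rate=1.25, needs 100-49 = 51; ticks = ceil(51/1.25) = ceil(40.8000) = 41; reading at tick 41 = 49 + 1.25*41 = 100.2500
Minimum tick count = 41; winners = [3]; smallest index = 3

Answer: 3 41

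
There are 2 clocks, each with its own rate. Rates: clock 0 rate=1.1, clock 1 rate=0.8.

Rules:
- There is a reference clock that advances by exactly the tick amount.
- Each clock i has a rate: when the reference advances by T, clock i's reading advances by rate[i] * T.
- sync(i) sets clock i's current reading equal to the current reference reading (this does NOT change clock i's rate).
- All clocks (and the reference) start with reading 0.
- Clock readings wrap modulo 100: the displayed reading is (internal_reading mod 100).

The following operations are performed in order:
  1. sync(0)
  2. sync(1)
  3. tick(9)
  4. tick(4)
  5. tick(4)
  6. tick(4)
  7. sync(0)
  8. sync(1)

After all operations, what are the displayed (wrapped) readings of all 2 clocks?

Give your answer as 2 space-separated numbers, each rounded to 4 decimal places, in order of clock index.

Answer: 21.0000 21.0000

Derivation:
After op 1 sync(0): ref=0.0000 raw=[0.0000 0.0000]
After op 2 sync(1): ref=0.0000 raw=[0.0000 0.0000]
After op 3 tick(9): ref=9.0000 raw=[9.9000 7.2000]
After op 4 tick(4): ref=13.0000 raw=[14.3000 10.4000]
After op 5 tick(4): ref=17.0000 raw=[18.7000 13.6000]
After op 6 tick(4): ref=21.0000 raw=[23.1000 16.8000]
After op 7 sync(0): ref=21.0000 raw=[21.0000 16.8000]
After op 8 sync(1): ref=21.0000 raw=[21.0000 21.0000]
Wrap final raw readings (mod 100): 21.0000 mod 100 = 21.0000; 21.0000 mod 100 = 21.0000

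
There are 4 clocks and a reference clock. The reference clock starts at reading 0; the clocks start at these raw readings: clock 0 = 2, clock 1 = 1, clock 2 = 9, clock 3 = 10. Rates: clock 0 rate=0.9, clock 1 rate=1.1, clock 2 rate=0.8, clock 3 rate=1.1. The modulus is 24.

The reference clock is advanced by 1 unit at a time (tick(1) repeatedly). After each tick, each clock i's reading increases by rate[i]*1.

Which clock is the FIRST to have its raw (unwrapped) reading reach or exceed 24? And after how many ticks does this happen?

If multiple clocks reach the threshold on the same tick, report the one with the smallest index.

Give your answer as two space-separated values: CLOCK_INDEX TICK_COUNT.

clock 0: start=2, rate=0.9, needs 24-2 = 22; ticks = ceil(22/0.9) = ceil(24.4444) = 25; reading at tick 25 = 2 + 0.9*25 = 24.5000
clock 1: start=1, rate=1.1, needs 24-1 = 23; ticks = ceil(23/1.1) = ceil(20.9091) = 21; reading at tick 21 = 1 + 1.1*21 = 24.1000
clock 2: start=9, rate=0.8, needs 24-9 = 15; ticks = ceil(15/0.8) = ceil(18.7500) = 19; reading at tick 19 = 9 + 0.8*19 = 24.2000
clock 3: start=10, rate=1.1, needs 24-10 = 14; ticks = ceil(14/1.1) = ceil(12.7273) = 13; reading at tick 13 = 10 + 1.1*13 = 24.3000
Minimum tick count = 13; winners = [3]; smallest index = 3

Answer: 3 13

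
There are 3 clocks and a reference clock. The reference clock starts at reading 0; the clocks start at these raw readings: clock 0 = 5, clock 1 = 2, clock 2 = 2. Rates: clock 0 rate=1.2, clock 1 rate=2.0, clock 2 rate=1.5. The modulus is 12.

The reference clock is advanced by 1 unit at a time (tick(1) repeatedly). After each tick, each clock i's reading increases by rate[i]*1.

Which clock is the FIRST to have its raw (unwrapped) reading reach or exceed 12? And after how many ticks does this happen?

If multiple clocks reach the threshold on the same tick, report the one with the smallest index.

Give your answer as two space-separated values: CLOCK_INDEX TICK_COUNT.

clock 0: start=5, rate=1.2, needs 12-5 = 7; ticks = ceil(7/1.2) = ceil(5.8333) = 6; reading at tick 6 = 5 + 1.2*6 = 12.2000
clock 1: start=2, rate=2.0, needs 12-2 = 10; ticks = ceil(10/2.0) = ceil(5.0000) = 5; reading at tick 5 = 2 + 2.0*5 = 12.0000
clock 2: start=2, rate=1.5, needs 12-2 = 10; ticks = ceil(10/1.5) = ceil(6.6667) = 7; reading at tick 7 = 2 + 1.5*7 = 12.5000
Minimum tick count = 5; winners = [1]; smallest index = 1

Answer: 1 5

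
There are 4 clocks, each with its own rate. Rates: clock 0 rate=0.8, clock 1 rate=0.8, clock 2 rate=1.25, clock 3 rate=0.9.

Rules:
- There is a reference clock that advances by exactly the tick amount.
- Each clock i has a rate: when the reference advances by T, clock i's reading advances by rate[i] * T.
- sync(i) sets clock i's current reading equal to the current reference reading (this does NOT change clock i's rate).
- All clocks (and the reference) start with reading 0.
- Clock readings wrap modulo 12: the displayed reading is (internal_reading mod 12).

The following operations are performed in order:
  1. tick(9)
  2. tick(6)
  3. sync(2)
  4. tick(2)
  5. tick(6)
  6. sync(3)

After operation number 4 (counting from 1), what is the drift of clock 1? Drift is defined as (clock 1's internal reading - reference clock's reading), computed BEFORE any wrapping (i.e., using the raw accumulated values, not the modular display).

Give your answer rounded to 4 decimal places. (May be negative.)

After op 1 tick(9): ref=9.0000 raw=[7.2000 7.2000 11.2500 8.1000]
After op 2 tick(6): ref=15.0000 raw=[12.0000 12.0000 18.7500 13.5000]
After op 3 sync(2): ref=15.0000 raw=[12.0000 12.0000 15.0000 13.5000]
After op 4 tick(2): ref=17.0000 raw=[13.6000 13.6000 17.5000 15.3000]
Drift of clock 1 after op 4: 13.6000 - 17.0000 = -3.4000

Answer: -3.4000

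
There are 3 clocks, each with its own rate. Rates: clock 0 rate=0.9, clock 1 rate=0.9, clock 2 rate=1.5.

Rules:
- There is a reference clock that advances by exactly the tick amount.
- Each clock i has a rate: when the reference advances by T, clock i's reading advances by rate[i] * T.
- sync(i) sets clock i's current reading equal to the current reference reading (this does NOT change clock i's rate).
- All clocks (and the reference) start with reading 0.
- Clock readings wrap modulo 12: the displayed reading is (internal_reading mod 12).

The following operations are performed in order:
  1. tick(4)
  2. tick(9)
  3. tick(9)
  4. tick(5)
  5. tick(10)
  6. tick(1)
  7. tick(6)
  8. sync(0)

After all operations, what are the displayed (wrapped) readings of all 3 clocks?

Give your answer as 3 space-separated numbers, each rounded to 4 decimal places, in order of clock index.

Answer: 8.0000 3.6000 6.0000

Derivation:
After op 1 tick(4): ref=4.0000 raw=[3.6000 3.6000 6.0000]
After op 2 tick(9): ref=13.0000 raw=[11.7000 11.7000 19.5000]
After op 3 tick(9): ref=22.0000 raw=[19.8000 19.8000 33.0000]
After op 4 tick(5): ref=27.0000 raw=[24.3000 24.3000 40.5000]
After op 5 tick(10): ref=37.0000 raw=[33.3000 33.3000 55.5000]
After op 6 tick(1): ref=38.0000 raw=[34.2000 34.2000 57.0000]
After op 7 tick(6): ref=44.0000 raw=[39.6000 39.6000 66.0000]
After op 8 sync(0): ref=44.0000 raw=[44.0000 39.6000 66.0000]
Wrap final raw readings (mod 12): 44.0000 mod 12 = 8.0000; 39.6000 mod 12 = 3.6000; 66.0000 mod 12 = 6.0000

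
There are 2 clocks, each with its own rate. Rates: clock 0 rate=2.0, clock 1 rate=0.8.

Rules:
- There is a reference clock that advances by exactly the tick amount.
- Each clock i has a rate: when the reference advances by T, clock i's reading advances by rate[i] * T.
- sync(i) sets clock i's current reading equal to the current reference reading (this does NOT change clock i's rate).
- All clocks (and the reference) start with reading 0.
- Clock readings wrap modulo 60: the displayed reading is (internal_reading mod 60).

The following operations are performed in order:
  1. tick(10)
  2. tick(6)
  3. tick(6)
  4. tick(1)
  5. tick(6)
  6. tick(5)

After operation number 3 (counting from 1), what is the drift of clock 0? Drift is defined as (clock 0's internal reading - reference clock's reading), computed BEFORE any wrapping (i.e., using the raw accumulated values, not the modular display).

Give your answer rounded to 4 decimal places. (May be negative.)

After op 1 tick(10): ref=10.0000 raw=[20.0000 8.0000]
After op 2 tick(6): ref=16.0000 raw=[32.0000 12.8000]
After op 3 tick(6): ref=22.0000 raw=[44.0000 17.6000]
Drift of clock 0 after op 3: 44.0000 - 22.0000 = 22.0000

Answer: 22.0000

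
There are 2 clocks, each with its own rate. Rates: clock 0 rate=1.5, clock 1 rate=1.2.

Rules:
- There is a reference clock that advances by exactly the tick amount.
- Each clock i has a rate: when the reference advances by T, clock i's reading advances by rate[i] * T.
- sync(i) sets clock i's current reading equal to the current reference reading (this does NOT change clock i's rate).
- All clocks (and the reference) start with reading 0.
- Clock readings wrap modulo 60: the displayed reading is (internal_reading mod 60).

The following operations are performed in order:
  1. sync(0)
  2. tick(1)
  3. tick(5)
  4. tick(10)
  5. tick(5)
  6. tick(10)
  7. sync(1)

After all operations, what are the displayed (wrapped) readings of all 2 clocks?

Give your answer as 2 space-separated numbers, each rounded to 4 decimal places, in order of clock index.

Answer: 46.5000 31.0000

Derivation:
After op 1 sync(0): ref=0.0000 raw=[0.0000 0.0000]
After op 2 tick(1): ref=1.0000 raw=[1.5000 1.2000]
After op 3 tick(5): ref=6.0000 raw=[9.0000 7.2000]
After op 4 tick(10): ref=16.0000 raw=[24.0000 19.2000]
After op 5 tick(5): ref=21.0000 raw=[31.5000 25.2000]
After op 6 tick(10): ref=31.0000 raw=[46.5000 37.2000]
After op 7 sync(1): ref=31.0000 raw=[46.5000 31.0000]
Wrap final raw readings (mod 60): 46.5000 mod 60 = 46.5000; 31.0000 mod 60 = 31.0000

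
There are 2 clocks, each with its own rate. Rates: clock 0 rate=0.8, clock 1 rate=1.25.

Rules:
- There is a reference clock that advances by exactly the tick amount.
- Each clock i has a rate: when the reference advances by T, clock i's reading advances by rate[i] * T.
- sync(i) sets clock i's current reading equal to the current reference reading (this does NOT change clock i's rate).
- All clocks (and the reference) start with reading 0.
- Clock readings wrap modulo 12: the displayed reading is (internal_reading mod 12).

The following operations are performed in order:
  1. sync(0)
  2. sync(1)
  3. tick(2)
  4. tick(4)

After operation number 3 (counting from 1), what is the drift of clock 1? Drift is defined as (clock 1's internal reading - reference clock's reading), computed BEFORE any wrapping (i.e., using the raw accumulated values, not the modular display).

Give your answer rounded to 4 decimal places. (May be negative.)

Answer: 0.5000

Derivation:
After op 1 sync(0): ref=0.0000 raw=[0.0000 0.0000]
After op 2 sync(1): ref=0.0000 raw=[0.0000 0.0000]
After op 3 tick(2): ref=2.0000 raw=[1.6000 2.5000]
Drift of clock 1 after op 3: 2.5000 - 2.0000 = 0.5000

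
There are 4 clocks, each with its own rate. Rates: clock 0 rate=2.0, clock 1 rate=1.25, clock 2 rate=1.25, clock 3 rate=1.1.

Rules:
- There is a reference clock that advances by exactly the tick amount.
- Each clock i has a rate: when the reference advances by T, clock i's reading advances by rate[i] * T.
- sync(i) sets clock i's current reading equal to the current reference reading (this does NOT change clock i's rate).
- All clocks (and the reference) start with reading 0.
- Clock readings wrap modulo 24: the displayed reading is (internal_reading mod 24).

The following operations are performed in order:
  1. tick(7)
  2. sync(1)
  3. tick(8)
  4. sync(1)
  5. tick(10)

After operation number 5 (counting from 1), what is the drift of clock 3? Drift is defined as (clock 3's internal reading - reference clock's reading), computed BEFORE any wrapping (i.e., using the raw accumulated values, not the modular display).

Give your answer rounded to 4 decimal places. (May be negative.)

After op 1 tick(7): ref=7.0000 raw=[14.0000 8.7500 8.7500 7.7000]
After op 2 sync(1): ref=7.0000 raw=[14.0000 7.0000 8.7500 7.7000]
After op 3 tick(8): ref=15.0000 raw=[30.0000 17.0000 18.7500 16.5000]
After op 4 sync(1): ref=15.0000 raw=[30.0000 15.0000 18.7500 16.5000]
After op 5 tick(10): ref=25.0000 raw=[50.0000 27.5000 31.2500 27.5000]
Drift of clock 3 after op 5: 27.5000 - 25.0000 = 2.5000

Answer: 2.5000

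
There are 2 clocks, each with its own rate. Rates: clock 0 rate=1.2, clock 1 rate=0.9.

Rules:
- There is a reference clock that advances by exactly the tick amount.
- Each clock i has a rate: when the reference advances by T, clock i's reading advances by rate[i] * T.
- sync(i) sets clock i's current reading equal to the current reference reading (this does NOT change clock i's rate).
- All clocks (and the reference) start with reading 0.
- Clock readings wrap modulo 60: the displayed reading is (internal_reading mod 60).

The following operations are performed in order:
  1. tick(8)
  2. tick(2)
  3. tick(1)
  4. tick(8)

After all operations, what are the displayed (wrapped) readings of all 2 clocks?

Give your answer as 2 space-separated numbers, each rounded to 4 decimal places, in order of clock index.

Answer: 22.8000 17.1000

Derivation:
After op 1 tick(8): ref=8.0000 raw=[9.6000 7.2000]
After op 2 tick(2): ref=10.0000 raw=[12.0000 9.0000]
After op 3 tick(1): ref=11.0000 raw=[13.2000 9.9000]
After op 4 tick(8): ref=19.0000 raw=[22.8000 17.1000]
Wrap final raw readings (mod 60): 22.8000 mod 60 = 22.8000; 17.1000 mod 60 = 17.1000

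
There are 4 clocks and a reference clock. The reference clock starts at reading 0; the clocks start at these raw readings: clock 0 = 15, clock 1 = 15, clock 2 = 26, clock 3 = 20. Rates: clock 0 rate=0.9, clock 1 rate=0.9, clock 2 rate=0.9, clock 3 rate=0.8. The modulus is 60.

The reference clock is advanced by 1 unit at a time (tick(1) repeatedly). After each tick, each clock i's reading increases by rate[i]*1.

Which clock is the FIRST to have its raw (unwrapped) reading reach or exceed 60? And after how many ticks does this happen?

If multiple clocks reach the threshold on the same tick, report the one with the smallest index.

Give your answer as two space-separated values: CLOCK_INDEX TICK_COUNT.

Answer: 2 38

Derivation:
clock 0: start=15, rate=0.9, needs 60-15 = 45; ticks = ceil(45/0.9) = ceil(50.0000) = 50; reading at tick 50 = 15 + 0.9*50 = 60.0000
clock 1: start=15, rate=0.9, needs 60-15 = 45; ticks = ceil(45/0.9) = ceil(50.0000) = 50; reading at tick 50 = 15 + 0.9*50 = 60.0000
clock 2: start=26, rate=0.9, needs 60-26 = 34; ticks = ceil(34/0.9) = ceil(37.7778) = 38; reading at tick 38 = 26 + 0.9*38 = 60.2000
clock 3: start=20, rate=0.8, needs 60-20 = 40; ticks = ceil(40/0.8) = ceil(50.0000) = 50; reading at tick 50 = 20 + 0.8*50 = 60.0000
Minimum tick count = 38; winners = [2]; smallest index = 2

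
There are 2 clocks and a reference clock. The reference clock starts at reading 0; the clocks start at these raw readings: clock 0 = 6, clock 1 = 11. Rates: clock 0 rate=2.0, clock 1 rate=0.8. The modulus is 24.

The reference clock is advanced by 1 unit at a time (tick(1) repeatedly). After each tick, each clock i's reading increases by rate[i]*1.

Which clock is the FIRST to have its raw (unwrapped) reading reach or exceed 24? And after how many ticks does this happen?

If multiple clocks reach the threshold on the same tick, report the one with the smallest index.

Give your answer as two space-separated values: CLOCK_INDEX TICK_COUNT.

Answer: 0 9

Derivation:
clock 0: start=6, rate=2.0, needs 24-6 = 18; ticks = ceil(18/2.0) = ceil(9.0000) = 9; reading at tick 9 = 6 + 2.0*9 = 24.0000
clock 1: start=11, rate=0.8, needs 24-11 = 13; ticks = ceil(13/0.8) = ceil(16.2500) = 17; reading at tick 17 = 11 + 0.8*17 = 24.6000
Minimum tick count = 9; winners = [0]; smallest index = 0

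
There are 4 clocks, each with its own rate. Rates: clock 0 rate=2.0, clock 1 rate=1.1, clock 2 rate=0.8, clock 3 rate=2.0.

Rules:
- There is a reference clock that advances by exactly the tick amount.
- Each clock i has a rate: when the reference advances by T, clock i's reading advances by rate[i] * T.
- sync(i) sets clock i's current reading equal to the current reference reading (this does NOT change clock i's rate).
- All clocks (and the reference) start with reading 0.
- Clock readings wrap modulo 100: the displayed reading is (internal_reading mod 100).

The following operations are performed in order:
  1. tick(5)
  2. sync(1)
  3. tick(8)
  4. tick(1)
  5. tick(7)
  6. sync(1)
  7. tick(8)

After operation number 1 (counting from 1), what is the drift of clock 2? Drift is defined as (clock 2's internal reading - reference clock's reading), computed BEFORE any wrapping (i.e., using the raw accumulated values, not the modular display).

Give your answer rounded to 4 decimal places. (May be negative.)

After op 1 tick(5): ref=5.0000 raw=[10.0000 5.5000 4.0000 10.0000]
Drift of clock 2 after op 1: 4.0000 - 5.0000 = -1.0000

Answer: -1.0000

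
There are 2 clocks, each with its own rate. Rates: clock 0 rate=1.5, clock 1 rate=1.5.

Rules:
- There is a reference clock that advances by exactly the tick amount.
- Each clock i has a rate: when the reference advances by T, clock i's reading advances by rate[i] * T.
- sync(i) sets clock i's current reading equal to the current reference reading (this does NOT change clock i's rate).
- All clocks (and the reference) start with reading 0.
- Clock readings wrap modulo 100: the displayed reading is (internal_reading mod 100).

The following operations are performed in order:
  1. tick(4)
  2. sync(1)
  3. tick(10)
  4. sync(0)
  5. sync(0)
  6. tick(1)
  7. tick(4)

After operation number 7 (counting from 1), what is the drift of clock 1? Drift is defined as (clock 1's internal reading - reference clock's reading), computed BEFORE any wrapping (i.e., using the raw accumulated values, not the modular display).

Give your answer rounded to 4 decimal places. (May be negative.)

After op 1 tick(4): ref=4.0000 raw=[6.0000 6.0000]
After op 2 sync(1): ref=4.0000 raw=[6.0000 4.0000]
After op 3 tick(10): ref=14.0000 raw=[21.0000 19.0000]
After op 4 sync(0): ref=14.0000 raw=[14.0000 19.0000]
After op 5 sync(0): ref=14.0000 raw=[14.0000 19.0000]
After op 6 tick(1): ref=15.0000 raw=[15.5000 20.5000]
After op 7 tick(4): ref=19.0000 raw=[21.5000 26.5000]
Drift of clock 1 after op 7: 26.5000 - 19.0000 = 7.5000

Answer: 7.5000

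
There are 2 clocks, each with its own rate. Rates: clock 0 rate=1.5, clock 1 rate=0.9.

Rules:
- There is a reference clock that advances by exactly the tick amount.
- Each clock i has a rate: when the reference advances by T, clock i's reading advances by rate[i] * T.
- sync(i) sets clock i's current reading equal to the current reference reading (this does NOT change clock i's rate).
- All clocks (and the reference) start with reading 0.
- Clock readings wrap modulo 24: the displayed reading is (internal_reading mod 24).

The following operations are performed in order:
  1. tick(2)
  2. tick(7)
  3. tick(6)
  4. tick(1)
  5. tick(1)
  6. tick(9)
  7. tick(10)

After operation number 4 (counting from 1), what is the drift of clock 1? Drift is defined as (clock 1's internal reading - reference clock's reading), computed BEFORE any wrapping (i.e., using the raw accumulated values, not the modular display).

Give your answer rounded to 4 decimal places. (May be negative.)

Answer: -1.6000

Derivation:
After op 1 tick(2): ref=2.0000 raw=[3.0000 1.8000]
After op 2 tick(7): ref=9.0000 raw=[13.5000 8.1000]
After op 3 tick(6): ref=15.0000 raw=[22.5000 13.5000]
After op 4 tick(1): ref=16.0000 raw=[24.0000 14.4000]
Drift of clock 1 after op 4: 14.4000 - 16.0000 = -1.6000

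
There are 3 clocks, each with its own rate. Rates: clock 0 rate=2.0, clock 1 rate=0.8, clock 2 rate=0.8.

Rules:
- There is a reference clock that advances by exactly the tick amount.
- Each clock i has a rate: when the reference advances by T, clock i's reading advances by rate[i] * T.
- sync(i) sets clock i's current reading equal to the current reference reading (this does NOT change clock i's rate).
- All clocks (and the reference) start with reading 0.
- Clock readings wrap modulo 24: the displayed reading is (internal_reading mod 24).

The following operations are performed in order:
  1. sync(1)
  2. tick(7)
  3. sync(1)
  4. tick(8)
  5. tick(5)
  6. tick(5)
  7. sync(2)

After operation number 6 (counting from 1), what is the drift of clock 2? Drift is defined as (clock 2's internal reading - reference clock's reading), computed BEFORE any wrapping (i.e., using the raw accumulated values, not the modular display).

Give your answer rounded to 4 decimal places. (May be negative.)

After op 1 sync(1): ref=0.0000 raw=[0.0000 0.0000 0.0000]
After op 2 tick(7): ref=7.0000 raw=[14.0000 5.6000 5.6000]
After op 3 sync(1): ref=7.0000 raw=[14.0000 7.0000 5.6000]
After op 4 tick(8): ref=15.0000 raw=[30.0000 13.4000 12.0000]
After op 5 tick(5): ref=20.0000 raw=[40.0000 17.4000 16.0000]
After op 6 tick(5): ref=25.0000 raw=[50.0000 21.4000 20.0000]
Drift of clock 2 after op 6: 20.0000 - 25.0000 = -5.0000

Answer: -5.0000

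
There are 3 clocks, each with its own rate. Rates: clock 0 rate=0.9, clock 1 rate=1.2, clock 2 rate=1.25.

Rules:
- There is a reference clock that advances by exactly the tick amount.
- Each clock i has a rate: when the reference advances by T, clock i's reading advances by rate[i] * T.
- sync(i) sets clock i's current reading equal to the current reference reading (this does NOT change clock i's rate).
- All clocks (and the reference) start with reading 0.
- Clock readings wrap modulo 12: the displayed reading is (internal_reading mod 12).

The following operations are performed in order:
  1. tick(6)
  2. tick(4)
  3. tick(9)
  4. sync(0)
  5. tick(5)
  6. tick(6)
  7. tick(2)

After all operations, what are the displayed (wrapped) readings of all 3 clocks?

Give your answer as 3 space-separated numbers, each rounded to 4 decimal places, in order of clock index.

Answer: 6.7000 2.4000 4.0000

Derivation:
After op 1 tick(6): ref=6.0000 raw=[5.4000 7.2000 7.5000]
After op 2 tick(4): ref=10.0000 raw=[9.0000 12.0000 12.5000]
After op 3 tick(9): ref=19.0000 raw=[17.1000 22.8000 23.7500]
After op 4 sync(0): ref=19.0000 raw=[19.0000 22.8000 23.7500]
After op 5 tick(5): ref=24.0000 raw=[23.5000 28.8000 30.0000]
After op 6 tick(6): ref=30.0000 raw=[28.9000 36.0000 37.5000]
After op 7 tick(2): ref=32.0000 raw=[30.7000 38.4000 40.0000]
Wrap final raw readings (mod 12): 30.7000 mod 12 = 6.7000; 38.4000 mod 12 = 2.4000; 40.0000 mod 12 = 4.0000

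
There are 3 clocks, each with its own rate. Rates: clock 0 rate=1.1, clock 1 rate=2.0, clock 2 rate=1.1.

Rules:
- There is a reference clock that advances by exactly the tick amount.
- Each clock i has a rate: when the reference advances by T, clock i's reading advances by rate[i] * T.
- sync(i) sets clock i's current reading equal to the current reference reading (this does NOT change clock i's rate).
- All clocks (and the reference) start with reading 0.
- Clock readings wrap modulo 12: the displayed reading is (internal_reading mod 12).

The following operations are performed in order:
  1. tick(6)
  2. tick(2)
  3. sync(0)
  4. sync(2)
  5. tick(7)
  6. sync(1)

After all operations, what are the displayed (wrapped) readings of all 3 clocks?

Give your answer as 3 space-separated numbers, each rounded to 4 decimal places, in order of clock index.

After op 1 tick(6): ref=6.0000 raw=[6.6000 12.0000 6.6000]
After op 2 tick(2): ref=8.0000 raw=[8.8000 16.0000 8.8000]
After op 3 sync(0): ref=8.0000 raw=[8.0000 16.0000 8.8000]
After op 4 sync(2): ref=8.0000 raw=[8.0000 16.0000 8.0000]
After op 5 tick(7): ref=15.0000 raw=[15.7000 30.0000 15.7000]
After op 6 sync(1): ref=15.0000 raw=[15.7000 15.0000 15.7000]
Wrap final raw readings (mod 12): 15.7000 mod 12 = 3.7000; 15.0000 mod 12 = 3.0000; 15.7000 mod 12 = 3.7000

Answer: 3.7000 3.0000 3.7000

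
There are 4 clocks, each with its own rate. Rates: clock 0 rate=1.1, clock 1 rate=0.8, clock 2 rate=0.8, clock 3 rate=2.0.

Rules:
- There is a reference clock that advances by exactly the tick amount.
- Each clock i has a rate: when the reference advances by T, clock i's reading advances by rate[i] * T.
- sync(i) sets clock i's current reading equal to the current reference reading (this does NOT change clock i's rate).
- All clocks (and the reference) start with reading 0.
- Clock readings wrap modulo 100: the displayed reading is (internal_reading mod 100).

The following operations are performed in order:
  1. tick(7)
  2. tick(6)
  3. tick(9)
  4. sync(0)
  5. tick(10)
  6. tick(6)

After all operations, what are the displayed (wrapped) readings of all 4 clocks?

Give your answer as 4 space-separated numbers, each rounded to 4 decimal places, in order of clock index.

Answer: 39.6000 30.4000 30.4000 76.0000

Derivation:
After op 1 tick(7): ref=7.0000 raw=[7.7000 5.6000 5.6000 14.0000]
After op 2 tick(6): ref=13.0000 raw=[14.3000 10.4000 10.4000 26.0000]
After op 3 tick(9): ref=22.0000 raw=[24.2000 17.6000 17.6000 44.0000]
After op 4 sync(0): ref=22.0000 raw=[22.0000 17.6000 17.6000 44.0000]
After op 5 tick(10): ref=32.0000 raw=[33.0000 25.6000 25.6000 64.0000]
After op 6 tick(6): ref=38.0000 raw=[39.6000 30.4000 30.4000 76.0000]
Wrap final raw readings (mod 100): 39.6000 mod 100 = 39.6000; 30.4000 mod 100 = 30.4000; 30.4000 mod 100 = 30.4000; 76.0000 mod 100 = 76.0000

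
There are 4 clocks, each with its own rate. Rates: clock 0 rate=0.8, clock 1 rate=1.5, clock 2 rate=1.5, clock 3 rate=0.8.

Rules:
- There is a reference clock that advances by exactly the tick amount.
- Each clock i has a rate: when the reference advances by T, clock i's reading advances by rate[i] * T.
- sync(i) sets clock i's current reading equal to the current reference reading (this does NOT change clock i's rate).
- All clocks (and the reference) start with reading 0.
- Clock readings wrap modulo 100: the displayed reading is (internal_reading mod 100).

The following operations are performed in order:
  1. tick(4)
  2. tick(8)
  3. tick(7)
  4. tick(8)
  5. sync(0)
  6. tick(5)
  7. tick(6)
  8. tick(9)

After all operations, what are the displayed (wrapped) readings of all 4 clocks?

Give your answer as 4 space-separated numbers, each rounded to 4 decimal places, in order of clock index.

After op 1 tick(4): ref=4.0000 raw=[3.2000 6.0000 6.0000 3.2000]
After op 2 tick(8): ref=12.0000 raw=[9.6000 18.0000 18.0000 9.6000]
After op 3 tick(7): ref=19.0000 raw=[15.2000 28.5000 28.5000 15.2000]
After op 4 tick(8): ref=27.0000 raw=[21.6000 40.5000 40.5000 21.6000]
After op 5 sync(0): ref=27.0000 raw=[27.0000 40.5000 40.5000 21.6000]
After op 6 tick(5): ref=32.0000 raw=[31.0000 48.0000 48.0000 25.6000]
After op 7 tick(6): ref=38.0000 raw=[35.8000 57.0000 57.0000 30.4000]
After op 8 tick(9): ref=47.0000 raw=[43.0000 70.5000 70.5000 37.6000]
Wrap final raw readings (mod 100): 43.0000 mod 100 = 43.0000; 70.5000 mod 100 = 70.5000; 70.5000 mod 100 = 70.5000; 37.6000 mod 100 = 37.6000

Answer: 43.0000 70.5000 70.5000 37.6000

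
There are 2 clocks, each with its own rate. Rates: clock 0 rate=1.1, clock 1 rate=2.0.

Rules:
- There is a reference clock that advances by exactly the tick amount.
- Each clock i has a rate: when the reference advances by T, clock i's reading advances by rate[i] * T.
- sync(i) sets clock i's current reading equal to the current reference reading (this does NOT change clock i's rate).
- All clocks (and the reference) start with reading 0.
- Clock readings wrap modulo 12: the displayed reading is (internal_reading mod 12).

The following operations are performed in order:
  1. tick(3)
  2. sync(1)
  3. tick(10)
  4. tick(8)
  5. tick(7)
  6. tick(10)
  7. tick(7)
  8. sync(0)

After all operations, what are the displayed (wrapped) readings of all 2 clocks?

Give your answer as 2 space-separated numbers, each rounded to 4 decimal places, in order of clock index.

Answer: 9.0000 3.0000

Derivation:
After op 1 tick(3): ref=3.0000 raw=[3.3000 6.0000]
After op 2 sync(1): ref=3.0000 raw=[3.3000 3.0000]
After op 3 tick(10): ref=13.0000 raw=[14.3000 23.0000]
After op 4 tick(8): ref=21.0000 raw=[23.1000 39.0000]
After op 5 tick(7): ref=28.0000 raw=[30.8000 53.0000]
After op 6 tick(10): ref=38.0000 raw=[41.8000 73.0000]
After op 7 tick(7): ref=45.0000 raw=[49.5000 87.0000]
After op 8 sync(0): ref=45.0000 raw=[45.0000 87.0000]
Wrap final raw readings (mod 12): 45.0000 mod 12 = 9.0000; 87.0000 mod 12 = 3.0000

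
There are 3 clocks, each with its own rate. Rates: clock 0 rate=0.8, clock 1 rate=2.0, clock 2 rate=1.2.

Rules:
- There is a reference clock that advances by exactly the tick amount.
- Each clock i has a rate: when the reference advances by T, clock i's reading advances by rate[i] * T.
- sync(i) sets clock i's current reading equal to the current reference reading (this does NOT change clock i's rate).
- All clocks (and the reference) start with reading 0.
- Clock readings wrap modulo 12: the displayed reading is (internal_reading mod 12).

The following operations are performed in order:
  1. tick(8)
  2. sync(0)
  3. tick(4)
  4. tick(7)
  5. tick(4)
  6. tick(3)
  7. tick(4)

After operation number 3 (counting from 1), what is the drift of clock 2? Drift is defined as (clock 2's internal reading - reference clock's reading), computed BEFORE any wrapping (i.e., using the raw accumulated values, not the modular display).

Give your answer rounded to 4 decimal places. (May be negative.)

After op 1 tick(8): ref=8.0000 raw=[6.4000 16.0000 9.6000]
After op 2 sync(0): ref=8.0000 raw=[8.0000 16.0000 9.6000]
After op 3 tick(4): ref=12.0000 raw=[11.2000 24.0000 14.4000]
Drift of clock 2 after op 3: 14.4000 - 12.0000 = 2.4000

Answer: 2.4000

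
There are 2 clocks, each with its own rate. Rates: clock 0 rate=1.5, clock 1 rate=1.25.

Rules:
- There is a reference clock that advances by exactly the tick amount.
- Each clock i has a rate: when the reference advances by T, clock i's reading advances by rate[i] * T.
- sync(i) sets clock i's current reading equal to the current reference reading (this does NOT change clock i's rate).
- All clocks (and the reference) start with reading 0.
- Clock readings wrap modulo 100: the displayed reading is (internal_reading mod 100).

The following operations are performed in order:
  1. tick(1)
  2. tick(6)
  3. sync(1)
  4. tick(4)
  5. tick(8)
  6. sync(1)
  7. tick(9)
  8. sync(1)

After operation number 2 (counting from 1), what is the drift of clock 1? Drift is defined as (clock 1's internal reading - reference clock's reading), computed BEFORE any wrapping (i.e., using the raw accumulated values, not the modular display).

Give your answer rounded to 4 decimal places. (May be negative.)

After op 1 tick(1): ref=1.0000 raw=[1.5000 1.2500]
After op 2 tick(6): ref=7.0000 raw=[10.5000 8.7500]
Drift of clock 1 after op 2: 8.7500 - 7.0000 = 1.7500

Answer: 1.7500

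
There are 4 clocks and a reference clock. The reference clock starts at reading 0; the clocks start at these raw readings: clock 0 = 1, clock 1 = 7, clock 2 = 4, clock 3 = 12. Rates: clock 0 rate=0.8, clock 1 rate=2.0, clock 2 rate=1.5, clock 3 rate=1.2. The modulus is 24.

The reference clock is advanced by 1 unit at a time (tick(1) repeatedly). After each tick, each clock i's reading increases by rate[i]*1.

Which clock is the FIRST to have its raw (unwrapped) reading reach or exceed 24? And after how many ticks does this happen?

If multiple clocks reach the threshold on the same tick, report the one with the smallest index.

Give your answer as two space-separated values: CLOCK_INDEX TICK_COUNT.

clock 0: start=1, rate=0.8, needs 24-1 = 23; ticks = ceil(23/0.8) = ceil(28.7500) = 29; reading at tick 29 = 1 + 0.8*29 = 24.2000
clock 1: start=7, rate=2.0, needs 24-7 = 17; ticks = ceil(17/2.0) = ceil(8.5000) = 9; reading at tick 9 = 7 + 2.0*9 = 25.0000
clock 2: start=4, rate=1.5, needs 24-4 = 20; ticks = ceil(20/1.5) = ceil(13.3333) = 14; reading at tick 14 = 4 + 1.5*14 = 25.0000
clock 3: start=12, rate=1.2, needs 24-12 = 12; ticks = ceil(12/1.2) = ceil(10.0000) = 10; reading at tick 10 = 12 + 1.2*10 = 24.0000
Minimum tick count = 9; winners = [1]; smallest index = 1

Answer: 1 9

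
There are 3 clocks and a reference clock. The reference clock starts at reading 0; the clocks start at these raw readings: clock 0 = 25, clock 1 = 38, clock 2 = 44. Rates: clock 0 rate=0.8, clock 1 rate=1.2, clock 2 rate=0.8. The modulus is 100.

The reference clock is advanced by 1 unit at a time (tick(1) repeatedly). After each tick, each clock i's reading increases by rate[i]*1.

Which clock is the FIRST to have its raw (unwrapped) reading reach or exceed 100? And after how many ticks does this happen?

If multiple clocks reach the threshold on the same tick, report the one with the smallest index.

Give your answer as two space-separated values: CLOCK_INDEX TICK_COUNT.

clock 0: start=25, rate=0.8, needs 100-25 = 75; ticks = ceil(75/0.8) = ceil(93.7500) = 94; reading at tick 94 = 25 + 0.8*94 = 100.2000
clock 1: start=38, rate=1.2, needs 100-38 = 62; ticks = ceil(62/1.2) = ceil(51.6667) = 52; reading at tick 52 = 38 + 1.2*52 = 100.4000
clock 2: start=44, rate=0.8, needs 100-44 = 56; ticks = ceil(56/0.8) = ceil(70.0000) = 70; reading at tick 70 = 44 + 0.8*70 = 100.0000
Minimum tick count = 52; winners = [1]; smallest index = 1

Answer: 1 52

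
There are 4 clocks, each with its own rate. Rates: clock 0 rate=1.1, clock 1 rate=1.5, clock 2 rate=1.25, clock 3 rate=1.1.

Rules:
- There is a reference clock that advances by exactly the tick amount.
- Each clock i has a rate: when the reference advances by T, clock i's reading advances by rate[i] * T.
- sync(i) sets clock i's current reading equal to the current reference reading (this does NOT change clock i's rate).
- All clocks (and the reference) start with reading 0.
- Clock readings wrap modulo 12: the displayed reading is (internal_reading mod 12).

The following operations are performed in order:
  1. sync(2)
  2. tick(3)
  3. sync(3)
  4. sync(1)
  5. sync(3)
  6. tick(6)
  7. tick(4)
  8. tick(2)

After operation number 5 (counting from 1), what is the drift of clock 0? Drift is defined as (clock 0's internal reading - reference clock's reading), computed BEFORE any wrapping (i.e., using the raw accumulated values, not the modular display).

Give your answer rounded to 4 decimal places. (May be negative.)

Answer: 0.3000

Derivation:
After op 1 sync(2): ref=0.0000 raw=[0.0000 0.0000 0.0000 0.0000]
After op 2 tick(3): ref=3.0000 raw=[3.3000 4.5000 3.7500 3.3000]
After op 3 sync(3): ref=3.0000 raw=[3.3000 4.5000 3.7500 3.0000]
After op 4 sync(1): ref=3.0000 raw=[3.3000 3.0000 3.7500 3.0000]
After op 5 sync(3): ref=3.0000 raw=[3.3000 3.0000 3.7500 3.0000]
Drift of clock 0 after op 5: 3.3000 - 3.0000 = 0.3000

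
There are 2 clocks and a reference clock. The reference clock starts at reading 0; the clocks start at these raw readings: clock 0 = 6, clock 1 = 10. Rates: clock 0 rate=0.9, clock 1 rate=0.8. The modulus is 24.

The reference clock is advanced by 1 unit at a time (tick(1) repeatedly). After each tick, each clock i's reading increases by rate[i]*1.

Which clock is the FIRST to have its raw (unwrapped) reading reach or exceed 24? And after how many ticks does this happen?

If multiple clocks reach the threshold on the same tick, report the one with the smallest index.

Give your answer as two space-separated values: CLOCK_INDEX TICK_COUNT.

Answer: 1 18

Derivation:
clock 0: start=6, rate=0.9, needs 24-6 = 18; ticks = ceil(18/0.9) = ceil(20.0000) = 20; reading at tick 20 = 6 + 0.9*20 = 24.0000
clock 1: start=10, rate=0.8, needs 24-10 = 14; ticks = ceil(14/0.8) = ceil(17.5000) = 18; reading at tick 18 = 10 + 0.8*18 = 24.4000
Minimum tick count = 18; winners = [1]; smallest index = 1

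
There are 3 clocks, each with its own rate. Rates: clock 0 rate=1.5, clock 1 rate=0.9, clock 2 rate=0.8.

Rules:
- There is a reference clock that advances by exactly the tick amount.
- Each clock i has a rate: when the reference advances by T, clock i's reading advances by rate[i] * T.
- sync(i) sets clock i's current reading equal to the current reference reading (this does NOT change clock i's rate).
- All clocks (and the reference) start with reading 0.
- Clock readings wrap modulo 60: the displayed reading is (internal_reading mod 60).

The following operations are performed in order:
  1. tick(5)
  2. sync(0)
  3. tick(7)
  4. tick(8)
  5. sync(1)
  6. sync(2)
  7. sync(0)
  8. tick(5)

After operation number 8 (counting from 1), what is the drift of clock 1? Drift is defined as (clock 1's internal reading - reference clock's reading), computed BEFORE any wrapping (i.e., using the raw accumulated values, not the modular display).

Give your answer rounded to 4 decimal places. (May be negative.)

Answer: -0.5000

Derivation:
After op 1 tick(5): ref=5.0000 raw=[7.5000 4.5000 4.0000]
After op 2 sync(0): ref=5.0000 raw=[5.0000 4.5000 4.0000]
After op 3 tick(7): ref=12.0000 raw=[15.5000 10.8000 9.6000]
After op 4 tick(8): ref=20.0000 raw=[27.5000 18.0000 16.0000]
After op 5 sync(1): ref=20.0000 raw=[27.5000 20.0000 16.0000]
After op 6 sync(2): ref=20.0000 raw=[27.5000 20.0000 20.0000]
After op 7 sync(0): ref=20.0000 raw=[20.0000 20.0000 20.0000]
After op 8 tick(5): ref=25.0000 raw=[27.5000 24.5000 24.0000]
Drift of clock 1 after op 8: 24.5000 - 25.0000 = -0.5000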